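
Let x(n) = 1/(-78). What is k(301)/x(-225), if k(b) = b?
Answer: -23478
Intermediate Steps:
x(n) = -1/78
k(301)/x(-225) = 301/(-1/78) = 301*(-78) = -23478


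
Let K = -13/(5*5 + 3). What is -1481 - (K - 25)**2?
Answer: -1669473/784 ≈ -2129.4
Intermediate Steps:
K = -13/28 (K = -13/(25 + 3) = -13/28 ≈ -0.46429)
-1481 - (K - 25)**2 = -1481 - (-13/28 - 25)**2 = -1481 - (-713/28)**2 = -1481 - 1*508369/784 = -1481 - 508369/784 = -1669473/784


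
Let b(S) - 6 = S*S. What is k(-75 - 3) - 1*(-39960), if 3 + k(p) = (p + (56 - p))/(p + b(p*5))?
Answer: 1518645713/38007 ≈ 39957.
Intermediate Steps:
b(S) = 6 + S² (b(S) = 6 + S*S = 6 + S²)
k(p) = -3 + 56/(6 + p + 25*p²) (k(p) = -3 + (p + (56 - p))/(p + (6 + (p*5)²)) = -3 + 56/(p + (6 + (5*p)²)) = -3 + 56/(p + (6 + 25*p²)) = -3 + 56/(6 + p + 25*p²))
k(-75 - 3) - 1*(-39960) = (38 - 75*(-75 - 3)² - 3*(-75 - 3))/(6 + (-75 - 3) + 25*(-75 - 3)²) - 1*(-39960) = (38 - 75*(-78)² - 3*(-78))/(6 - 78 + 25*(-78)²) + 39960 = (38 - 75*6084 + 234)/(6 - 78 + 25*6084) + 39960 = (38 - 456300 + 234)/(6 - 78 + 152100) + 39960 = -456028/152028 + 39960 = (1/152028)*(-456028) + 39960 = -114007/38007 + 39960 = 1518645713/38007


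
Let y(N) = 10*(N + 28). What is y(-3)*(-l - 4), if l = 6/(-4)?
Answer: -625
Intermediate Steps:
y(N) = 280 + 10*N (y(N) = 10*(28 + N) = 280 + 10*N)
l = -3/2 (l = 6*(-1/4) = -3/2 ≈ -1.5000)
y(-3)*(-l - 4) = (280 + 10*(-3))*(-1*(-3/2) - 4) = (280 - 30)*(3/2 - 4) = 250*(-5/2) = -625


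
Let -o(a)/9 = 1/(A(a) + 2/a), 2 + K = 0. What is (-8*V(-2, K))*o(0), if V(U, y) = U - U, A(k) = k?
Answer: 0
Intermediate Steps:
K = -2 (K = -2 + 0 = -2)
o(a) = -9/(a + 2/a)
V(U, y) = 0
(-8*V(-2, K))*o(0) = (-8*0)*(-9*0/(2 + 0²)) = 0*(-9*0/(2 + 0)) = 0*(-9*0/2) = 0*(-9*0*½) = 0*0 = 0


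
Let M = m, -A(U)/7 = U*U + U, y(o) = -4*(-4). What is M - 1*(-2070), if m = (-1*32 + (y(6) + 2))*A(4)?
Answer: 4030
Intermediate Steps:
y(o) = 16
A(U) = -7*U - 7*U² (A(U) = -7*(U*U + U) = -7*(U² + U) = -7*(U + U²) = -7*U - 7*U²)
m = 1960 (m = (-1*32 + (16 + 2))*(-7*4*(1 + 4)) = (-32 + 18)*(-7*4*5) = -14*(-140) = 1960)
M = 1960
M - 1*(-2070) = 1960 - 1*(-2070) = 1960 + 2070 = 4030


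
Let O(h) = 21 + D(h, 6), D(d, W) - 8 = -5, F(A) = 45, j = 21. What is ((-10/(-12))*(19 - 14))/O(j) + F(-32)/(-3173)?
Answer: 72845/456912 ≈ 0.15943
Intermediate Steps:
D(d, W) = 3 (D(d, W) = 8 - 5 = 3)
O(h) = 24 (O(h) = 21 + 3 = 24)
((-10/(-12))*(19 - 14))/O(j) + F(-32)/(-3173) = ((-10/(-12))*(19 - 14))/24 + 45/(-3173) = (-10*(-1/12)*5)*(1/24) + 45*(-1/3173) = ((5/6)*5)*(1/24) - 45/3173 = (25/6)*(1/24) - 45/3173 = 25/144 - 45/3173 = 72845/456912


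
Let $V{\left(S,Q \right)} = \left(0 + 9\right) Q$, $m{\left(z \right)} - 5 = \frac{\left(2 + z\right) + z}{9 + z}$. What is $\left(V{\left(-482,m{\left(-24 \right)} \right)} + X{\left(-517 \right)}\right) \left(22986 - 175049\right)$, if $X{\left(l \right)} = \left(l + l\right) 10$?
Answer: $\frac{7806458231}{5} \approx 1.5613 \cdot 10^{9}$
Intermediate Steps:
$X{\left(l \right)} = 20 l$ ($X{\left(l \right)} = 2 l 10 = 20 l$)
$m{\left(z \right)} = 5 + \frac{2 + 2 z}{9 + z}$ ($m{\left(z \right)} = 5 + \frac{\left(2 + z\right) + z}{9 + z} = 5 + \frac{2 + 2 z}{9 + z}$)
$V{\left(S,Q \right)} = 9 Q$
$\left(V{\left(-482,m{\left(-24 \right)} \right)} + X{\left(-517 \right)}\right) \left(22986 - 175049\right) = \left(9 \frac{47 + 7 \left(-24\right)}{9 - 24} + 20 \left(-517\right)\right) \left(22986 - 175049\right) = \left(9 \frac{47 - 168}{-15} - 10340\right) \left(-152063\right) = \left(9 \left(\left(- \frac{1}{15}\right) \left(-121\right)\right) - 10340\right) \left(-152063\right) = \left(9 \cdot \frac{121}{15} - 10340\right) \left(-152063\right) = \left(\frac{363}{5} - 10340\right) \left(-152063\right) = \left(- \frac{51337}{5}\right) \left(-152063\right) = \frac{7806458231}{5}$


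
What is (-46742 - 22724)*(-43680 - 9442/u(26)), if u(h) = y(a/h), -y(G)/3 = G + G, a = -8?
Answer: 20337317689/6 ≈ 3.3896e+9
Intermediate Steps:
y(G) = -6*G (y(G) = -3*(G + G) = -6*G)
u(h) = 48/h (u(h) = -(-48)/h = 48/h)
(-46742 - 22724)*(-43680 - 9442/u(26)) = (-46742 - 22724)*(-43680 - 9442/(48/26)) = -69466*(-43680 - 9442/(48*(1/26))) = -69466*(-43680 - 9442/24/13) = -69466*(-43680 - 9442*13/24) = -69466*(-43680 - 61373/12) = -69466*(-585533/12) = 20337317689/6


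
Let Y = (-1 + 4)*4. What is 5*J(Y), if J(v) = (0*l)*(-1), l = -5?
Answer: 0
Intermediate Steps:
Y = 12 (Y = 3*4 = 12)
J(v) = 0 (J(v) = (0*(-5))*(-1) = 0*(-1) = 0)
5*J(Y) = 5*0 = 0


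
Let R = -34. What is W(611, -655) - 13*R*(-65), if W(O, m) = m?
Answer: -29385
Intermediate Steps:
W(611, -655) - 13*R*(-65) = -655 - 13*(-34)*(-65) = -655 - (-442)*(-65) = -655 - 1*28730 = -655 - 28730 = -29385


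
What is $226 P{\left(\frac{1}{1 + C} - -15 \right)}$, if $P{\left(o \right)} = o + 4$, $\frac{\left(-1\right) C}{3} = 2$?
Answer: $\frac{21244}{5} \approx 4248.8$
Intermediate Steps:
$C = -6$ ($C = \left(-3\right) 2 = -6$)
$P{\left(o \right)} = 4 + o$
$226 P{\left(\frac{1}{1 + C} - -15 \right)} = 226 \left(4 + \left(\frac{1}{1 - 6} - -15\right)\right) = 226 \left(4 + \left(\frac{1}{-5} + 15\right)\right) = 226 \left(4 + \left(- \frac{1}{5} + 15\right)\right) = 226 \left(4 + \frac{74}{5}\right) = 226 \cdot \frac{94}{5} = \frac{21244}{5}$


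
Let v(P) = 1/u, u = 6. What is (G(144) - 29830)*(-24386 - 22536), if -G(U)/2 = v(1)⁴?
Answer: 453497399701/324 ≈ 1.3997e+9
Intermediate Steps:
v(P) = ⅙ (v(P) = 1/6 = ⅙)
G(U) = -1/648 (G(U) = -2*(⅙)⁴ = -2*1/1296 = -1/648)
(G(144) - 29830)*(-24386 - 22536) = (-1/648 - 29830)*(-24386 - 22536) = -19329841/648*(-46922) = 453497399701/324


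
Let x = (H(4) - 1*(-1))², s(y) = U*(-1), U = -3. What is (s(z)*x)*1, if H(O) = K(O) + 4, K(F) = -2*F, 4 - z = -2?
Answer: 27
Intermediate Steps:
z = 6 (z = 4 - 1*(-2) = 4 + 2 = 6)
s(y) = 3 (s(y) = -3*(-1) = 3)
H(O) = 4 - 2*O (H(O) = -2*O + 4 = 4 - 2*O)
x = 9 (x = ((4 - 2*4) - 1*(-1))² = ((4 - 8) + 1)² = (-4 + 1)² = (-3)² = 9)
(s(z)*x)*1 = (3*9)*1 = 27*1 = 27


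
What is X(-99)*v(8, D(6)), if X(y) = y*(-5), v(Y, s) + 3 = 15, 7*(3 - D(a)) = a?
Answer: 5940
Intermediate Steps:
D(a) = 3 - a/7
v(Y, s) = 12 (v(Y, s) = -3 + 15 = 12)
X(y) = -5*y
X(-99)*v(8, D(6)) = -5*(-99)*12 = 495*12 = 5940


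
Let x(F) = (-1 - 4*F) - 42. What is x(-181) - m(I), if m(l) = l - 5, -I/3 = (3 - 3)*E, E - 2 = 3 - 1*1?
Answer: 686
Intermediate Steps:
E = 4 (E = 2 + (3 - 1*1) = 2 + (3 - 1) = 2 + 2 = 4)
I = 0 (I = -3*(3 - 3)*4 = -0*4 = -3*0 = 0)
m(l) = -5 + l
x(F) = -43 - 4*F
x(-181) - m(I) = (-43 - 4*(-181)) - (-5 + 0) = (-43 + 724) - 1*(-5) = 681 + 5 = 686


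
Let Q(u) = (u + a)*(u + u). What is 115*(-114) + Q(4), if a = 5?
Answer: -13038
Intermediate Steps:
Q(u) = 2*u*(5 + u) (Q(u) = (u + 5)*(u + u) = (5 + u)*(2*u) = 2*u*(5 + u))
115*(-114) + Q(4) = 115*(-114) + 2*4*(5 + 4) = -13110 + 2*4*9 = -13110 + 72 = -13038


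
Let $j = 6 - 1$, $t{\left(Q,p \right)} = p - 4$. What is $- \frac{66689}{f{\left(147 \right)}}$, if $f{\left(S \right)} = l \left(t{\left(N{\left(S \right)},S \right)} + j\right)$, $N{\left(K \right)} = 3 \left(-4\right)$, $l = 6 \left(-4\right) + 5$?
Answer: $\frac{66689}{2812} \approx 23.716$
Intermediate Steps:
$l = -19$ ($l = -24 + 5 = -19$)
$N{\left(K \right)} = -12$
$t{\left(Q,p \right)} = -4 + p$
$j = 5$ ($j = 6 - 1 = 5$)
$f{\left(S \right)} = -19 - 19 S$ ($f{\left(S \right)} = - 19 \left(\left(-4 + S\right) + 5\right) = - 19 \left(1 + S\right) = -19 - 19 S$)
$- \frac{66689}{f{\left(147 \right)}} = - \frac{66689}{-19 - 2793} = - \frac{66689}{-2812} = \left(-66689\right) \left(- \frac{1}{2812}\right) = \frac{66689}{2812}$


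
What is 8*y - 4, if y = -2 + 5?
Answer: 20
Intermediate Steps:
y = 3
8*y - 4 = 8*3 - 4 = 24 - 4 = 20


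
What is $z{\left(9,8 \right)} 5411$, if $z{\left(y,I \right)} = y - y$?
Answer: $0$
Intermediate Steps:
$z{\left(y,I \right)} = 0$
$z{\left(9,8 \right)} 5411 = 0 \cdot 5411 = 0$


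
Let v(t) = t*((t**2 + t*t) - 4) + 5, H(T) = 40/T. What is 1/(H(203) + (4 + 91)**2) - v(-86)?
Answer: 2330016068948/1832115 ≈ 1.2718e+6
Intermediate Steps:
v(t) = 5 + t*(-4 + 2*t**2) (v(t) = t*((t**2 + t**2) - 4) + 5 = t*(2*t**2 - 4) + 5 = t*(-4 + 2*t**2) + 5 = 5 + t*(-4 + 2*t**2))
1/(H(203) + (4 + 91)**2) - v(-86) = 1/(40/203 + (4 + 91)**2) - (5 - 4*(-86) + 2*(-86)**3) = 1/(40*(1/203) + 95**2) - (5 + 344 + 2*(-636056)) = 1/(40/203 + 9025) - (5 + 344 - 1272112) = 1/(1832115/203) - 1*(-1271763) = 203/1832115 + 1271763 = 2330016068948/1832115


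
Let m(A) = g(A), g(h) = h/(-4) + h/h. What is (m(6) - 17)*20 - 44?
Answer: -394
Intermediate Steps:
g(h) = 1 - h/4 (g(h) = h*(-1/4) + 1 = -h/4 + 1 = 1 - h/4)
m(A) = 1 - A/4
(m(6) - 17)*20 - 44 = ((1 - 1/4*6) - 17)*20 - 44 = ((1 - 3/2) - 17)*20 - 44 = (-1/2 - 17)*20 - 44 = -35/2*20 - 44 = -350 - 44 = -394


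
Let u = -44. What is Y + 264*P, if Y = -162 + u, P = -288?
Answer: -76238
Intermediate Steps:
Y = -206 (Y = -162 - 44 = -206)
Y + 264*P = -206 + 264*(-288) = -206 - 76032 = -76238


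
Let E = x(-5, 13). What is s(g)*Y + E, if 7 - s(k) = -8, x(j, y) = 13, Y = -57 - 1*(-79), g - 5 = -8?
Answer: 343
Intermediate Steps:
g = -3 (g = 5 - 8 = -3)
Y = 22 (Y = -57 + 79 = 22)
s(k) = 15 (s(k) = 7 - 1*(-8) = 7 + 8 = 15)
E = 13
s(g)*Y + E = 15*22 + 13 = 330 + 13 = 343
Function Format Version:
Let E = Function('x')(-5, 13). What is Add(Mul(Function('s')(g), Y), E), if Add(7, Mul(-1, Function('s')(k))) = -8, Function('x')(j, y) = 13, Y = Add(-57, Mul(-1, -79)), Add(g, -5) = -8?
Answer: 343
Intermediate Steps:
g = -3 (g = Add(5, -8) = -3)
Y = 22 (Y = Add(-57, 79) = 22)
Function('s')(k) = 15 (Function('s')(k) = Add(7, Mul(-1, -8)) = Add(7, 8) = 15)
E = 13
Add(Mul(Function('s')(g), Y), E) = Add(Mul(15, 22), 13) = Add(330, 13) = 343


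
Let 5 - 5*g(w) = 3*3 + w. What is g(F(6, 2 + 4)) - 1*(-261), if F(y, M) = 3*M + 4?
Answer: 1279/5 ≈ 255.80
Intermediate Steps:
F(y, M) = 4 + 3*M
g(w) = -4/5 - w/5 (g(w) = 1 - (3*3 + w)/5 = 1 - (9 + w)/5 = 1 + (-9/5 - w/5) = -4/5 - w/5)
g(F(6, 2 + 4)) - 1*(-261) = (-4/5 - (4 + 3*(2 + 4))/5) - 1*(-261) = (-4/5 - (4 + 3*6)/5) + 261 = (-4/5 - (4 + 18)/5) + 261 = (-4/5 - 1/5*22) + 261 = (-4/5 - 22/5) + 261 = -26/5 + 261 = 1279/5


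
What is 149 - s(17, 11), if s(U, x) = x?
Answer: 138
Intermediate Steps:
149 - s(17, 11) = 149 - 1*11 = 149 - 11 = 138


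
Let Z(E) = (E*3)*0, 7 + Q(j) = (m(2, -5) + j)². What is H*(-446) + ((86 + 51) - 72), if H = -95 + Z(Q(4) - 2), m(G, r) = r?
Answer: 42435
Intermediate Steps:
Q(j) = -7 + (-5 + j)²
Z(E) = 0 (Z(E) = (3*E)*0 = 0)
H = -95 (H = -95 + 0 = -95)
H*(-446) + ((86 + 51) - 72) = -95*(-446) + ((86 + 51) - 72) = 42370 + (137 - 72) = 42370 + 65 = 42435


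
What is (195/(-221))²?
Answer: 225/289 ≈ 0.77855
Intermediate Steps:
(195/(-221))² = (195*(-1/221))² = (-15/17)² = 225/289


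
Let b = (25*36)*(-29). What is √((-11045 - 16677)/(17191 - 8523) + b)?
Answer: I*√490310885174/4334 ≈ 161.56*I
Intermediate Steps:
b = -26100 (b = 900*(-29) = -26100)
√((-11045 - 16677)/(17191 - 8523) + b) = √((-11045 - 16677)/(17191 - 8523) - 26100) = √(-27722/8668 - 26100) = √(-27722*1/8668 - 26100) = √(-13861/4334 - 26100) = √(-113131261/4334) = I*√490310885174/4334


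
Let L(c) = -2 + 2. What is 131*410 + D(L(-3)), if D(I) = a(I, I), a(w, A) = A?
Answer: 53710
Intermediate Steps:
L(c) = 0
D(I) = I
131*410 + D(L(-3)) = 131*410 + 0 = 53710 + 0 = 53710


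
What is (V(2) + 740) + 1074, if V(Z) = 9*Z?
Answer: 1832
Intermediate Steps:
(V(2) + 740) + 1074 = (9*2 + 740) + 1074 = (18 + 740) + 1074 = 758 + 1074 = 1832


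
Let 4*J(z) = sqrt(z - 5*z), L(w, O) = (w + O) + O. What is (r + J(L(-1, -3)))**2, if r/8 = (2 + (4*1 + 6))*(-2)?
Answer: (384 - sqrt(7))**2/4 ≈ 36358.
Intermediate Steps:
L(w, O) = w + 2*O (L(w, O) = (O + w) + O = w + 2*O)
r = -192 (r = 8*((2 + (4*1 + 6))*(-2)) = 8*((2 + (4 + 6))*(-2)) = 8*((2 + 10)*(-2)) = 8*(12*(-2)) = 8*(-24) = -192)
J(z) = sqrt(-z)/2 (J(z) = sqrt(z - 5*z)/4 = sqrt(-4*z)/4 = (2*sqrt(-z))/4 = sqrt(-z)/2)
(r + J(L(-1, -3)))**2 = (-192 + sqrt(-(-1 + 2*(-3)))/2)**2 = (-192 + sqrt(-(-1 - 6))/2)**2 = (-192 + sqrt(-1*(-7))/2)**2 = (-192 + sqrt(7)/2)**2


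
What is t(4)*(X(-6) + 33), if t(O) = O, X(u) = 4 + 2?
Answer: 156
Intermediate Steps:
X(u) = 6
t(4)*(X(-6) + 33) = 4*(6 + 33) = 4*39 = 156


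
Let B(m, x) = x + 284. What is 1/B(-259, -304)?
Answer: -1/20 ≈ -0.050000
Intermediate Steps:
B(m, x) = 284 + x
1/B(-259, -304) = 1/(284 - 304) = 1/(-20) = -1/20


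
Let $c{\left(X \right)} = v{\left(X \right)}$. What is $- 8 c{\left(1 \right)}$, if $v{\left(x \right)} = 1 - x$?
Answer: $0$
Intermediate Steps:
$c{\left(X \right)} = 1 - X$
$- 8 c{\left(1 \right)} = - 8 \left(1 - 1\right) = \left(-8\right) 0 = 0$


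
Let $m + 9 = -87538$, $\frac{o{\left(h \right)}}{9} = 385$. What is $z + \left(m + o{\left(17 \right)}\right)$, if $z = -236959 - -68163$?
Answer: $-252878$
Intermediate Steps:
$o{\left(h \right)} = 3465$ ($o{\left(h \right)} = 9 \cdot 385 = 3465$)
$m = -87547$ ($m = -9 - 87538 = -87547$)
$z = -168796$ ($z = -236959 + 68163 = -168796$)
$z + \left(m + o{\left(17 \right)}\right) = -168796 + \left(-87547 + 3465\right) = -168796 - 84082 = -252878$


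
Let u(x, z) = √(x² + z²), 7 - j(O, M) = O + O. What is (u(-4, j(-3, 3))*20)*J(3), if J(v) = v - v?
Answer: 0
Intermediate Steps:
j(O, M) = 7 - 2*O (j(O, M) = 7 - (O + O) = 7 - 2*O)
J(v) = 0
(u(-4, j(-3, 3))*20)*J(3) = (√((-4)² + (7 - 2*(-3))²)*20)*0 = (√(16 + (7 + 6)²)*20)*0 = (√(16 + 13²)*20)*0 = (√(16 + 169)*20)*0 = (√185*20)*0 = (20*√185)*0 = 0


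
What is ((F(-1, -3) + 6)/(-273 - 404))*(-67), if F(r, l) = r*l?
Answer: 603/677 ≈ 0.89069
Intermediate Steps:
F(r, l) = l*r
((F(-1, -3) + 6)/(-273 - 404))*(-67) = ((-3*(-1) + 6)/(-273 - 404))*(-67) = ((3 + 6)/(-677))*(-67) = (9*(-1/677))*(-67) = -9/677*(-67) = 603/677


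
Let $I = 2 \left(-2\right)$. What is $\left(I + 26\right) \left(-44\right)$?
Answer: $-968$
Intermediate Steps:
$I = -4$
$\left(I + 26\right) \left(-44\right) = \left(-4 + 26\right) \left(-44\right) = 22 \left(-44\right) = -968$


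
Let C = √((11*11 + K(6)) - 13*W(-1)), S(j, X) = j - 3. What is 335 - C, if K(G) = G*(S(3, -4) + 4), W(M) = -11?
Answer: 335 - 12*√2 ≈ 318.03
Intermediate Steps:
S(j, X) = -3 + j
K(G) = 4*G (K(G) = G*((-3 + 3) + 4) = G*(0 + 4) = G*4 = 4*G)
C = 12*√2 (C = √((11*11 + 4*6) - 13*(-11)) = √((121 + 24) + 143) = √(145 + 143) = √288 = 12*√2 ≈ 16.971)
335 - C = 335 - 12*√2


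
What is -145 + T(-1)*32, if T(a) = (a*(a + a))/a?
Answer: -209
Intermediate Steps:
T(a) = 2*a (T(a) = (a*(2*a))/a = (2*a²)/a = 2*a)
-145 + T(-1)*32 = -145 + (2*(-1))*32 = -145 - 2*32 = -145 - 64 = -209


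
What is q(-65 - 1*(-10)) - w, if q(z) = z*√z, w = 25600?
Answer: -25600 - 55*I*√55 ≈ -25600.0 - 407.89*I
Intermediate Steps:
q(z) = z^(3/2)
q(-65 - 1*(-10)) - w = (-65 - 1*(-10))^(3/2) - 1*25600 = (-65 + 10)^(3/2) - 25600 = (-55)^(3/2) - 25600 = -55*I*√55 - 25600 = -25600 - 55*I*√55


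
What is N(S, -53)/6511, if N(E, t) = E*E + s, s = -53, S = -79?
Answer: 364/383 ≈ 0.95039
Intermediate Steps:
N(E, t) = -53 + E**2 (N(E, t) = E*E - 53 = E**2 - 53 = -53 + E**2)
N(S, -53)/6511 = (-53 + (-79)**2)/6511 = (-53 + 6241)*(1/6511) = 6188*(1/6511) = 364/383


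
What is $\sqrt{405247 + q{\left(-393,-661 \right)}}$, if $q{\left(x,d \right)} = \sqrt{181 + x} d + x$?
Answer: $\sqrt{404854 - 1322 i \sqrt{53}} \approx 636.33 - 7.562 i$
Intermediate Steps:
$q{\left(x,d \right)} = x + d \sqrt{181 + x}$ ($q{\left(x,d \right)} = d \sqrt{181 + x} + x = x + d \sqrt{181 + x}$)
$\sqrt{405247 + q{\left(-393,-661 \right)}} = \sqrt{405247 - \left(393 + 661 \sqrt{181 - 393}\right)} = \sqrt{405247 - \left(393 + 661 \sqrt{-212}\right)} = \sqrt{405247 - \left(393 + 661 \cdot 2 i \sqrt{53}\right)} = \sqrt{405247 - \left(393 + 1322 i \sqrt{53}\right)} = \sqrt{404854 - 1322 i \sqrt{53}}$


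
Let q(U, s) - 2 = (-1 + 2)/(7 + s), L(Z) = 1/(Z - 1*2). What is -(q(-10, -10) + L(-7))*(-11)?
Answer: 154/9 ≈ 17.111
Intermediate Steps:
L(Z) = 1/(-2 + Z) (L(Z) = 1/(Z - 2) = 1/(-2 + Z))
q(U, s) = 2 + 1/(7 + s) (q(U, s) = 2 + (-1 + 2)/(7 + s) = 2 + 1/(7 + s))
-(q(-10, -10) + L(-7))*(-11) = -((15 + 2*(-10))/(7 - 10) + 1/(-2 - 7))*(-11) = -((15 - 20)/(-3) + 1/(-9))*(-11) = -(-1/3*(-5) - 1/9)*(-11) = -(5/3 - 1/9)*(-11) = -14*(-11)/9 = -1*(-154/9) = 154/9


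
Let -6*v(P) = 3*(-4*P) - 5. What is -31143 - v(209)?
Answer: -189371/6 ≈ -31562.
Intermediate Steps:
v(P) = ⅚ + 2*P (v(P) = -(3*(-4*P) - 5)/6 = -(-12*P - 5)/6 = -(-5 - 12*P)/6 = ⅚ + 2*P)
-31143 - v(209) = -31143 - (⅚ + 2*209) = -31143 - (⅚ + 418) = -31143 - 1*2513/6 = -31143 - 2513/6 = -189371/6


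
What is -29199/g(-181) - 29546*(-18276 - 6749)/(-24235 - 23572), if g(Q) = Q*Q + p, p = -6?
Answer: -24220071147343/1565918285 ≈ -15467.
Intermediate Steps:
g(Q) = -6 + Q² (g(Q) = Q*Q - 6 = Q² - 6 = -6 + Q²)
-29199/g(-181) - 29546*(-18276 - 6749)/(-24235 - 23572) = -29199/(-6 + (-181)²) - 29546*(-18276 - 6749)/(-24235 - 23572) = -29199/(-6 + 32761) - 29546/((-47807/(-25025))) = -29199/32755 - 29546/((-47807*(-1/25025))) = -29199*1/32755 - 29546/47807/25025 = -29199/32755 - 29546*25025/47807 = -29199/32755 - 739388650/47807 = -24220071147343/1565918285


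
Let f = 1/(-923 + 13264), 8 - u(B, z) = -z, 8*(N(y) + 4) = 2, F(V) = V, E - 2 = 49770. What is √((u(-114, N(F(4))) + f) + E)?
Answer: 3*√3369305277541/24682 ≈ 223.11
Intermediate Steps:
E = 49772 (E = 2 + 49770 = 49772)
N(y) = -15/4 (N(y) = -4 + (⅛)*2 = -4 + ¼ = -15/4)
u(B, z) = 8 + z (u(B, z) = 8 - (-1)*z = 8 + z)
f = 1/12341 ≈ 8.1031e-5
√((u(-114, N(F(4))) + f) + E) = √(((8 - 15/4) + 1/12341) + 49772) = √((17/4 + 1/12341) + 49772) = √(209801/49364 + 49772) = √(2457154809/49364) = 3*√3369305277541/24682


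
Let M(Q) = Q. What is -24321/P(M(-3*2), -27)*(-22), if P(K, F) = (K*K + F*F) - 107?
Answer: 267531/329 ≈ 813.16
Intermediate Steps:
P(K, F) = -107 + F² + K² (P(K, F) = (K² + F²) - 107 = (F² + K²) - 107 = -107 + F² + K²)
-24321/P(M(-3*2), -27)*(-22) = -24321/(-107 + (-27)² + (-3*2)²)*(-22) = -24321/(-107 + 729 + (-6)²)*(-22) = -24321/(-107 + 729 + 36)*(-22) = -24321/658*(-22) = 267531/329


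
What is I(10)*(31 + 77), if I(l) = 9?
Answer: 972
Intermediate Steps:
I(10)*(31 + 77) = 9*(31 + 77) = 9*108 = 972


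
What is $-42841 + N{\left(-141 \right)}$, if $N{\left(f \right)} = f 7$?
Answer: $-43828$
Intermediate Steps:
$N{\left(f \right)} = 7 f$
$-42841 + N{\left(-141 \right)} = -42841 + 7 \left(-141\right) = -42841 - 987 = -43828$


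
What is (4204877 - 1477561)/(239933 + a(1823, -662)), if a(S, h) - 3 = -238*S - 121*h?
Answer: -681829/28459 ≈ -23.958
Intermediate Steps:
a(S, h) = 3 - 238*S - 121*h (a(S, h) = 3 + (-238*S - 121*h) = 3 - 238*S - 121*h)
(4204877 - 1477561)/(239933 + a(1823, -662)) = (4204877 - 1477561)/(239933 + (3 - 238*1823 - 121*(-662))) = 2727316/(239933 + (3 - 433874 + 80102)) = 2727316/(239933 - 353769) = 2727316/(-113836) = 2727316*(-1/113836) = -681829/28459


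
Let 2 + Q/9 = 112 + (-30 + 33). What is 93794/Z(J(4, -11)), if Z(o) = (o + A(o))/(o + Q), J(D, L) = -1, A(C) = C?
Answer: -47647352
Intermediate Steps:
Q = 1017 (Q = -18 + 9*(112 + (-30 + 33)) = -18 + 9*(112 + 3) = -18 + 9*115 = -18 + 1035 = 1017)
Z(o) = 2*o/(1017 + o) (Z(o) = (o + o)/(o + 1017) = (2*o)/(1017 + o) = 2*o/(1017 + o))
93794/Z(J(4, -11)) = 93794/((2*(-1)/(1017 - 1))) = 93794/((2*(-1)/1016)) = 93794/((2*(-1)*(1/1016))) = 93794/(-1/508) = 93794*(-508) = -47647352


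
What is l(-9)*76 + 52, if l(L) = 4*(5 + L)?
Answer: -1164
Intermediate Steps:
l(L) = 20 + 4*L
l(-9)*76 + 52 = (20 + 4*(-9))*76 + 52 = (20 - 36)*76 + 52 = -16*76 + 52 = -1216 + 52 = -1164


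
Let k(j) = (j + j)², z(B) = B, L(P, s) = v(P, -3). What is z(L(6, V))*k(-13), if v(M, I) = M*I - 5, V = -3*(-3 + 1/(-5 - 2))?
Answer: -15548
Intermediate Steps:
V = 66/7 (V = -3*(-3 + 1/(-7)) = -3*(-3 - ⅐) = -3*(-22/7) = 66/7 ≈ 9.4286)
v(M, I) = -5 + I*M (v(M, I) = I*M - 5 = -5 + I*M)
L(P, s) = -5 - 3*P
k(j) = 4*j² (k(j) = (2*j)² = 4*j²)
z(L(6, V))*k(-13) = (-5 - 3*6)*(4*(-13)²) = (-5 - 18)*(4*169) = -23*676 = -15548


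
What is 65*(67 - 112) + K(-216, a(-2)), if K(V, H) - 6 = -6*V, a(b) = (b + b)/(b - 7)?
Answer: -1623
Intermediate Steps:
a(b) = 2*b/(-7 + b) (a(b) = (2*b)/(-7 + b) = 2*b/(-7 + b))
K(V, H) = 6 - 6*V
65*(67 - 112) + K(-216, a(-2)) = 65*(67 - 112) + (6 - 6*(-216)) = 65*(-45) + (6 + 1296) = -2925 + 1302 = -1623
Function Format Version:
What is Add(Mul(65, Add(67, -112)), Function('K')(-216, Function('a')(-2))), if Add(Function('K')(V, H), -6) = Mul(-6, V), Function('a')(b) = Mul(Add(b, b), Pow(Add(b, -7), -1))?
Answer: -1623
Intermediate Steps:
Function('a')(b) = Mul(2, b, Pow(Add(-7, b), -1)) (Function('a')(b) = Mul(Mul(2, b), Pow(Add(-7, b), -1)) = Mul(2, b, Pow(Add(-7, b), -1)))
Function('K')(V, H) = Add(6, Mul(-6, V))
Add(Mul(65, Add(67, -112)), Function('K')(-216, Function('a')(-2))) = Add(Mul(65, Add(67, -112)), Add(6, Mul(-6, -216))) = Add(Mul(65, -45), Add(6, 1296)) = Add(-2925, 1302) = -1623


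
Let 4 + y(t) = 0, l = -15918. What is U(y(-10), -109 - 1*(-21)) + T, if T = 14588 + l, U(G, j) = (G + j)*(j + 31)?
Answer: 3914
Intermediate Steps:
y(t) = -4 (y(t) = -4 + 0 = -4)
U(G, j) = (31 + j)*(G + j) (U(G, j) = (G + j)*(31 + j) = (31 + j)*(G + j))
T = -1330 (T = 14588 - 15918 = -1330)
U(y(-10), -109 - 1*(-21)) + T = ((-109 - 1*(-21))² + 31*(-4) + 31*(-109 - 1*(-21)) - 4*(-109 - 1*(-21))) - 1330 = ((-109 + 21)² - 124 + 31*(-109 + 21) - 4*(-109 + 21)) - 1330 = ((-88)² - 124 + 31*(-88) - 4*(-88)) - 1330 = (7744 - 124 - 2728 + 352) - 1330 = 5244 - 1330 = 3914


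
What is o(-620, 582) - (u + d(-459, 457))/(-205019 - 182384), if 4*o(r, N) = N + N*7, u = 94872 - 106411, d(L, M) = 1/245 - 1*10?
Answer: 110476758036/94913735 ≈ 1164.0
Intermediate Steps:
d(L, M) = -2449/245 (d(L, M) = 1/245 - 10 = -2449/245)
u = -11539
o(r, N) = 2*N (o(r, N) = (N + N*7)/4 = (N + 7*N)/4 = (8*N)/4 = 2*N)
o(-620, 582) - (u + d(-459, 457))/(-205019 - 182384) = 2*582 - (-11539 - 2449/245)/(-205019 - 182384) = 1164 - (-2829504)/(245*(-387403)) = 1164 - (-2829504)*(-1)/(245*387403) = 1164 - 1*2829504/94913735 = 1164 - 2829504/94913735 = 110476758036/94913735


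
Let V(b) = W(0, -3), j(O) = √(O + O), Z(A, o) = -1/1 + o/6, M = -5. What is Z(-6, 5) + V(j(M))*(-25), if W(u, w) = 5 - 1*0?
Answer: -751/6 ≈ -125.17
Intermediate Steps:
Z(A, o) = -1 + o/6 (Z(A, o) = -1*1 + o*(⅙) = -1 + o/6)
W(u, w) = 5 (W(u, w) = 5 + 0 = 5)
j(O) = √2*√O (j(O) = √(2*O) = √2*√O)
V(b) = 5
Z(-6, 5) + V(j(M))*(-25) = (-1 + (⅙)*5) + 5*(-25) = (-1 + ⅚) - 125 = -⅙ - 125 = -751/6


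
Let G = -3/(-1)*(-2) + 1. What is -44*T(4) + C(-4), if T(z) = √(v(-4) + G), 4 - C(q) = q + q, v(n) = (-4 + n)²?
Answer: 12 - 44*√59 ≈ -325.97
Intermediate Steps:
G = -5 (G = -3*(-1)*(-2) + 1 = 3*(-2) + 1 = -6 + 1 = -5)
C(q) = 4 - 2*q (C(q) = 4 - (q + q) = 4 - 2*q)
T(z) = √59 (T(z) = √((-4 - 4)² - 5) = √((-8)² - 5) = √(64 - 5) = √59)
-44*T(4) + C(-4) = -44*√59 + (4 - 2*(-4)) = -44*√59 + (4 + 8) = -44*√59 + 12 = 12 - 44*√59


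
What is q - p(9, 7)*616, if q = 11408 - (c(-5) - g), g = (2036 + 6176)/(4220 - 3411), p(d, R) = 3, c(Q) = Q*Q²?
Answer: 7843377/809 ≈ 9695.2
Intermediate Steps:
c(Q) = Q³
g = 8212/809 ≈ 10.151
q = 9338409/809 (q = 11408 - ((-5)³ - 1*8212/809) = 11408 - (-125 - 8212/809) = 11408 - 1*(-109337/809) = 11408 + 109337/809 = 9338409/809 ≈ 11543.)
q - p(9, 7)*616 = 9338409/809 - 3*616 = 9338409/809 - 1*1848 = 9338409/809 - 1848 = 7843377/809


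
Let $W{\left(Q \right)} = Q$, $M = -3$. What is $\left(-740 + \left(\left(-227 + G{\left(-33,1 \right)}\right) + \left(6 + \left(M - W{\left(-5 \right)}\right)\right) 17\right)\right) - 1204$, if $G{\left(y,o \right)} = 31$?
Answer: $-2004$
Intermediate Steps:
$\left(-740 + \left(\left(-227 + G{\left(-33,1 \right)}\right) + \left(6 + \left(M - W{\left(-5 \right)}\right)\right) 17\right)\right) - 1204 = \left(-740 + \left(\left(-227 + 31\right) + \left(6 - -2\right) 17\right)\right) - 1204 = \left(-740 - \left(196 - \left(6 + \left(-3 + 5\right)\right) 17\right)\right) - 1204 = \left(-740 - \left(196 - \left(6 + 2\right) 17\right)\right) - 1204 = \left(-740 + \left(-196 + 8 \cdot 17\right)\right) - 1204 = \left(-740 + \left(-196 + 136\right)\right) - 1204 = \left(-740 - 60\right) - 1204 = -800 - 1204 = -2004$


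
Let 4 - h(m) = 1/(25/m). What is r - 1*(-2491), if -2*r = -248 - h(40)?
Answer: 13081/5 ≈ 2616.2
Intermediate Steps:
h(m) = 4 - m/25 (h(m) = 4 - 1/(25/m) = 4 - m/25)
r = 626/5 (r = -(-248 - (4 - 1/25*40))/2 = -(-248 - (4 - 8/5))/2 = -(-248 - 1*12/5)/2 = -(-248 - 12/5)/2 = -½*(-1252/5) = 626/5 ≈ 125.20)
r - 1*(-2491) = 626/5 - 1*(-2491) = 626/5 + 2491 = 13081/5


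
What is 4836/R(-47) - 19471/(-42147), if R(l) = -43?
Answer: -202985639/1812321 ≈ -112.00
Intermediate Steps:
4836/R(-47) - 19471/(-42147) = 4836/(-43) - 19471/(-42147) = 4836*(-1/43) - 19471*(-1/42147) = -4836/43 + 19471/42147 = -202985639/1812321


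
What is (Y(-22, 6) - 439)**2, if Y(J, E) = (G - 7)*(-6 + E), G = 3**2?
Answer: 192721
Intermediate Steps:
G = 9
Y(J, E) = -12 + 2*E (Y(J, E) = (9 - 7)*(-6 + E) = 2*(-6 + E) = -12 + 2*E)
(Y(-22, 6) - 439)**2 = ((-12 + 2*6) - 439)**2 = ((-12 + 12) - 439)**2 = (0 - 439)**2 = (-439)**2 = 192721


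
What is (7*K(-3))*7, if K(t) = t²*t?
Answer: -1323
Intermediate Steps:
K(t) = t³
(7*K(-3))*7 = (7*(-3)³)*7 = (7*(-27))*7 = -189*7 = -1323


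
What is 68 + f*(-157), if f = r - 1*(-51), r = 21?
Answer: -11236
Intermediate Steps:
f = 72 (f = 21 - 1*(-51) = 21 + 51 = 72)
68 + f*(-157) = 68 + 72*(-157) = 68 - 11304 = -11236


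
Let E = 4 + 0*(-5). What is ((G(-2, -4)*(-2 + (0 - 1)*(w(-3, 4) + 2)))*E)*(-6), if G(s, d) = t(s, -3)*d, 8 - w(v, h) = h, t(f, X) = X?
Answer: 2304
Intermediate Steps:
w(v, h) = 8 - h
G(s, d) = -3*d
E = 4 (E = 4 + 0 = 4)
((G(-2, -4)*(-2 + (0 - 1)*(w(-3, 4) + 2)))*E)*(-6) = (((-3*(-4))*(-2 + (0 - 1)*((8 - 1*4) + 2)))*4)*(-6) = ((12*(-2 - ((8 - 4) + 2)))*4)*(-6) = ((12*(-2 - (4 + 2)))*4)*(-6) = ((12*(-2 - 1*6))*4)*(-6) = ((12*(-2 - 6))*4)*(-6) = ((12*(-8))*4)*(-6) = -96*4*(-6) = -384*(-6) = 2304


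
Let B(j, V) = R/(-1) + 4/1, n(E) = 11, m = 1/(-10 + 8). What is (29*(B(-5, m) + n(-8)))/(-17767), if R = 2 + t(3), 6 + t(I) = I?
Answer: -464/17767 ≈ -0.026116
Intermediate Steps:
t(I) = -6 + I
m = -1/2 (m = 1/(-2) = -1/2 ≈ -0.50000)
R = -1 (R = 2 + (-6 + 3) = 2 - 3 = -1)
B(j, V) = 5 (B(j, V) = -1/(-1) + 4/1 = -1*(-1) + 4*1 = 1 + 4 = 5)
(29*(B(-5, m) + n(-8)))/(-17767) = (29*(5 + 11))/(-17767) = (29*16)*(-1/17767) = 464*(-1/17767) = -464/17767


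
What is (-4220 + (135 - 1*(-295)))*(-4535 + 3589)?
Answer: 3585340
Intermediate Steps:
(-4220 + (135 - 1*(-295)))*(-4535 + 3589) = (-4220 + (135 + 295))*(-946) = (-4220 + 430)*(-946) = -3790*(-946) = 3585340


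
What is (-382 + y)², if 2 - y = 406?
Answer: 617796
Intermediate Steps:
y = -404 (y = 2 - 1*406 = 2 - 406 = -404)
(-382 + y)² = (-382 - 404)² = (-786)² = 617796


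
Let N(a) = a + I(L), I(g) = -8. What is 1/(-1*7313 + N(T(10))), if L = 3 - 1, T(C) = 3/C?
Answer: -10/73207 ≈ -0.00013660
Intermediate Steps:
L = 2
N(a) = -8 + a (N(a) = a - 8 = -8 + a)
1/(-1*7313 + N(T(10))) = 1/(-1*7313 + (-8 + 3/10)) = 1/(-7313 + (-8 + 3*(⅒))) = 1/(-7313 + (-8 + 3/10)) = 1/(-7313 - 77/10) = 1/(-73207/10) = -10/73207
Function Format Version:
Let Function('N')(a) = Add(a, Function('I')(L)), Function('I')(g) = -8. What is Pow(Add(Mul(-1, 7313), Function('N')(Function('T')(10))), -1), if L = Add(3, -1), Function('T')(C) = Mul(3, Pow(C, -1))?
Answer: Rational(-10, 73207) ≈ -0.00013660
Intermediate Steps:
L = 2
Function('N')(a) = Add(-8, a) (Function('N')(a) = Add(a, -8) = Add(-8, a))
Pow(Add(Mul(-1, 7313), Function('N')(Function('T')(10))), -1) = Pow(Add(Mul(-1, 7313), Add(-8, Mul(3, Pow(10, -1)))), -1) = Pow(Add(-7313, Add(-8, Mul(3, Rational(1, 10)))), -1) = Pow(Add(-7313, Add(-8, Rational(3, 10))), -1) = Pow(Add(-7313, Rational(-77, 10)), -1) = Pow(Rational(-73207, 10), -1) = Rational(-10, 73207)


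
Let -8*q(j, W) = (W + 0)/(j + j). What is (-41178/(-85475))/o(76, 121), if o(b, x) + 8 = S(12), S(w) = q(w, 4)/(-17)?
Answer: -33601248/557895325 ≈ -0.060229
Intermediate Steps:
q(j, W) = -W/(16*j) (q(j, W) = -(W + 0)/(8*(j + j)) = -W/(8*(2*j)) = -W*1/(2*j)/8 = -W/(16*j))
S(w) = 1/(68*w) (S(w) = -1/16*4/w/(-17) = -1/(4*w)*(-1/17) = 1/(68*w))
o(b, x) = -6527/816 (o(b, x) = -8 + (1/68)/12 = -8 + (1/68)*(1/12) = -8 + 1/816 = -6527/816)
(-41178/(-85475))/o(76, 121) = (-41178/(-85475))/(-6527/816) = -41178*(-1/85475)*(-816/6527) = (41178/85475)*(-816/6527) = -33601248/557895325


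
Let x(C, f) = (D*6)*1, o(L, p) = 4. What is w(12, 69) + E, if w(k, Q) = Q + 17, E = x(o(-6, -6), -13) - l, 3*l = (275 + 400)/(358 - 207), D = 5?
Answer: 17291/151 ≈ 114.51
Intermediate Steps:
x(C, f) = 30 (x(C, f) = (5*6)*1 = 30*1 = 30)
l = 225/151 (l = ((275 + 400)/(358 - 207))/3 = (675/151)/3 = (675*(1/151))/3 = (⅓)*(675/151) = 225/151 ≈ 1.4901)
E = 4305/151 (E = 30 - 1*225/151 = 30 - 225/151 = 4305/151 ≈ 28.510)
w(k, Q) = 17 + Q
w(12, 69) + E = (17 + 69) + 4305/151 = 86 + 4305/151 = 17291/151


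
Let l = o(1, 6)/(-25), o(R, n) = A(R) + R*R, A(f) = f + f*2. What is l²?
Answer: 16/625 ≈ 0.025600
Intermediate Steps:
A(f) = 3*f (A(f) = f + 2*f = 3*f)
o(R, n) = R² + 3*R (o(R, n) = 3*R + R*R = 3*R + R² = R² + 3*R)
l = -4/25 (l = (1*(3 + 1))/(-25) = (1*4)*(-1/25) = 4*(-1/25) = -4/25 ≈ -0.16000)
l² = (-4/25)² = 16/625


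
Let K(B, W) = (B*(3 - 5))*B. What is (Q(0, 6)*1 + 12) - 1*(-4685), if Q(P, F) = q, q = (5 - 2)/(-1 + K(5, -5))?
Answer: 79848/17 ≈ 4696.9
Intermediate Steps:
K(B, W) = -2*B² (K(B, W) = (B*(-2))*B = (-2*B)*B = -2*B²)
q = -1/17 (q = (5 - 2)/(-1 - 2*5²) = 3/(-1 - 2*25) = 3/(-1 - 50) = 3/(-51) = 3*(-1/51) = -1/17 ≈ -0.058824)
Q(P, F) = -1/17
(Q(0, 6)*1 + 12) - 1*(-4685) = (-1/17*1 + 12) - 1*(-4685) = (-1/17 + 12) + 4685 = 203/17 + 4685 = 79848/17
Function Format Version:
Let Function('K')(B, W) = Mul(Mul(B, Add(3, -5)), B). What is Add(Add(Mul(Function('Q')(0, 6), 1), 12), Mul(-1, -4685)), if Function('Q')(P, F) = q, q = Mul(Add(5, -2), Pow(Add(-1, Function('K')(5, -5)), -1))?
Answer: Rational(79848, 17) ≈ 4696.9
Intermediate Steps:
Function('K')(B, W) = Mul(-2, Pow(B, 2)) (Function('K')(B, W) = Mul(Mul(B, -2), B) = Mul(Mul(-2, B), B) = Mul(-2, Pow(B, 2)))
q = Rational(-1, 17) (q = Mul(Add(5, -2), Pow(Add(-1, Mul(-2, Pow(5, 2))), -1)) = Mul(3, Pow(Add(-1, Mul(-2, 25)), -1)) = Mul(3, Pow(Add(-1, -50), -1)) = Mul(3, Pow(-51, -1)) = Mul(3, Rational(-1, 51)) = Rational(-1, 17) ≈ -0.058824)
Function('Q')(P, F) = Rational(-1, 17)
Add(Add(Mul(Function('Q')(0, 6), 1), 12), Mul(-1, -4685)) = Add(Add(Mul(Rational(-1, 17), 1), 12), Mul(-1, -4685)) = Add(Add(Rational(-1, 17), 12), 4685) = Add(Rational(203, 17), 4685) = Rational(79848, 17)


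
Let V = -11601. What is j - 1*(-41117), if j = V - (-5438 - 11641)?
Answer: 46595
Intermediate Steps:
j = 5478 (j = -11601 - (-5438 - 11641) = -11601 - 1*(-17079) = -11601 + 17079 = 5478)
j - 1*(-41117) = 5478 - 1*(-41117) = 5478 + 41117 = 46595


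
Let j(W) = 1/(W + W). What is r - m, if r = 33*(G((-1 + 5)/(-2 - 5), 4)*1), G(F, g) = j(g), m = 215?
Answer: -1687/8 ≈ -210.88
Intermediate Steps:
j(W) = 1/(2*W)
G(F, g) = 1/(2*g)
r = 33/8 (r = 33*(((½)/4)*1) = 33*(((½)*(¼))*1) = 33*((⅛)*1) = 33*(⅛) = 33/8 ≈ 4.1250)
r - m = 33/8 - 1*215 = 33/8 - 215 = -1687/8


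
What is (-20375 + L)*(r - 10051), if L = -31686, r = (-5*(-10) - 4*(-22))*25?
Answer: 343654661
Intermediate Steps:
r = 3450 (r = (50 + 88)*25 = 138*25 = 3450)
(-20375 + L)*(r - 10051) = (-20375 - 31686)*(3450 - 10051) = -52061*(-6601) = 343654661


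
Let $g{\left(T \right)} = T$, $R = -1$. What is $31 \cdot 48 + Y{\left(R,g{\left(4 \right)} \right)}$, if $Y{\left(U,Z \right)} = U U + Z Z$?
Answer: $1505$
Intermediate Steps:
$Y{\left(U,Z \right)} = U^{2} + Z^{2}$
$31 \cdot 48 + Y{\left(R,g{\left(4 \right)} \right)} = 31 \cdot 48 + \left(\left(-1\right)^{2} + 4^{2}\right) = 1488 + \left(1 + 16\right) = 1488 + 17 = 1505$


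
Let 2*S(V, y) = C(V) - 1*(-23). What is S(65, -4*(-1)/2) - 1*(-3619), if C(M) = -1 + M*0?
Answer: 3630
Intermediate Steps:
C(M) = -1 (C(M) = -1 + 0 = -1)
S(V, y) = 11 (S(V, y) = (-1 - 1*(-23))/2 = (-1 + 23)/2 = (1/2)*22 = 11)
S(65, -4*(-1)/2) - 1*(-3619) = 11 - 1*(-3619) = 11 + 3619 = 3630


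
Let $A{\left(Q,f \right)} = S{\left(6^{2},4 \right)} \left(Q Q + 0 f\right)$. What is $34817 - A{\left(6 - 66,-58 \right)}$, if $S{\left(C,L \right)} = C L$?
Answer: $-483583$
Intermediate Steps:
$A{\left(Q,f \right)} = 144 Q^{2}$ ($A{\left(Q,f \right)} = 6^{2} \cdot 4 \left(Q Q + 0 f\right) = 36 \cdot 4 \left(Q^{2} + 0\right) = 144 Q^{2}$)
$34817 - A{\left(6 - 66,-58 \right)} = 34817 - 144 \left(6 - 66\right)^{2} = 34817 - 144 \left(-60\right)^{2} = 34817 - 144 \cdot 3600 = 34817 - 518400 = -483583$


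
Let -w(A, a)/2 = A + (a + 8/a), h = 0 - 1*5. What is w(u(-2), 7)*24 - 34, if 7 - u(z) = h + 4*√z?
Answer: -7006/7 + 192*I*√2 ≈ -1000.9 + 271.53*I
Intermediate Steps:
h = -5 (h = 0 - 5 = -5)
u(z) = 12 - 4*√z (u(z) = 7 - (-5 + 4*√z) = 7 + (5 - 4*√z) = 12 - 4*√z)
w(A, a) = -16/a - 2*A - 2*a (w(A, a) = -2*(A + (a + 8/a)) = -2*(A + a + 8/a) = -16/a - 2*A - 2*a)
w(u(-2), 7)*24 - 34 = (2*(-8 - 1*7*((12 - 4*I*√2) + 7))/7)*24 - 34 = (2*(⅐)*(-8 - 1*7*((12 - 4*I*√2) + 7)))*24 - 34 = (2*(⅐)*(-8 - 1*7*(19 - 4*I*√2)))*24 - 34 = (2*(⅐)*(-8 + (-133 + 28*I*√2)))*24 - 34 = (2*(⅐)*(-141 + 28*I*√2))*24 - 34 = (-282/7 + 8*I*√2)*24 - 34 = (-6768/7 + 192*I*√2) - 34 = -7006/7 + 192*I*√2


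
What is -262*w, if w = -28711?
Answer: 7522282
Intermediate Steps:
-262*w = -262*(-28711) = 7522282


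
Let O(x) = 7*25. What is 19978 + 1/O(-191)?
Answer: 3496151/175 ≈ 19978.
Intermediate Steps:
O(x) = 175
19978 + 1/O(-191) = 19978 + 1/175 = 3496151/175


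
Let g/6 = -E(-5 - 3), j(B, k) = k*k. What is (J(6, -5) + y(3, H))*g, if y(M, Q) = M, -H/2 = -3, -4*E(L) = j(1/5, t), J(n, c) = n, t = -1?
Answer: 27/2 ≈ 13.500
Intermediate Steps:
j(B, k) = k²
E(L) = -¼ (E(L) = -¼*(-1)² = -¼*1 = -¼)
H = 6 (H = -2*(-3) = 6)
g = 3/2 (g = 6*(-1*(-¼)) = 6*(¼) = 3/2 ≈ 1.5000)
(J(6, -5) + y(3, H))*g = (6 + 3)*(3/2) = 9*(3/2) = 27/2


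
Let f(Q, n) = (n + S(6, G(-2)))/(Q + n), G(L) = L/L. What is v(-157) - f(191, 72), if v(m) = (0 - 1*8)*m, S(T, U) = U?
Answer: 330255/263 ≈ 1255.7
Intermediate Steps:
G(L) = 1
f(Q, n) = (1 + n)/(Q + n) (f(Q, n) = (n + 1)/(Q + n) = (1 + n)/(Q + n))
v(m) = -8*m (v(m) = (0 - 8)*m = -8*m)
v(-157) - f(191, 72) = -8*(-157) - (1 + 72)/(191 + 72) = 1256 - 73/263 = 330255/263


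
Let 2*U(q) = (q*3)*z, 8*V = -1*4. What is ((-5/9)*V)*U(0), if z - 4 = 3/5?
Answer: 0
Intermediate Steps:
V = -1/2 (V = (-1*4)/8 = (1/8)*(-4) = -1/2 ≈ -0.50000)
z = 23/5 (z = 4 + 3/5 = 23/5 ≈ 4.6000)
U(q) = 69*q/10 (U(q) = ((q*3)*(23/5))/2 = ((3*q)*(23/5))/2 = (69*q/5)/2 = 69*q/10)
((-5/9)*V)*U(0) = (-5/9*(-1/2))*((69/10)*0) = (-5*1/9*(-1/2))*0 = -5/9*(-1/2)*0 = (5/18)*0 = 0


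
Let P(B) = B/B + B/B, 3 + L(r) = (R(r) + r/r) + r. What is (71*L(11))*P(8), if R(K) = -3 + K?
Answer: 2414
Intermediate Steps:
L(r) = -5 + 2*r (L(r) = -3 + (((-3 + r) + r/r) + r) = -3 + (((-3 + r) + 1) + r) = -3 + ((-2 + r) + r) = -3 + (-2 + 2*r) = -5 + 2*r)
P(B) = 2 (P(B) = 1 + 1 = 2)
(71*L(11))*P(8) = (71*(-5 + 2*11))*2 = (71*(-5 + 22))*2 = (71*17)*2 = 1207*2 = 2414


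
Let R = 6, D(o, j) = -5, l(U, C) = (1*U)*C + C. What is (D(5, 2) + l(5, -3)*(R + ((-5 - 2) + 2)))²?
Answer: 529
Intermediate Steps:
l(U, C) = C + C*U (l(U, C) = U*C + C = C*U + C = C + C*U)
(D(5, 2) + l(5, -3)*(R + ((-5 - 2) + 2)))² = (-5 + (-3*(1 + 5))*(6 + ((-5 - 2) + 2)))² = (-5 + (-3*6)*(6 + (-7 + 2)))² = (-5 - 18*(6 - 5))² = (-5 - 18*1)² = (-5 - 18)² = (-23)² = 529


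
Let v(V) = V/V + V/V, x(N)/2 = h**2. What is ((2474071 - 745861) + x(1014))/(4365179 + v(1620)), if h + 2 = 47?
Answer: 1732260/4365181 ≈ 0.39684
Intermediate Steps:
h = 45 (h = -2 + 47 = 45)
x(N) = 4050 (x(N) = 2*45**2 = 2*2025 = 4050)
v(V) = 2 (v(V) = 1 + 1 = 2)
((2474071 - 745861) + x(1014))/(4365179 + v(1620)) = ((2474071 - 745861) + 4050)/(4365179 + 2) = (1728210 + 4050)/4365181 = 1732260*(1/4365181) = 1732260/4365181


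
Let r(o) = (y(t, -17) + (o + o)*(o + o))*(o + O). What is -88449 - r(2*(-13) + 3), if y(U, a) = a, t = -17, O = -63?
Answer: 92065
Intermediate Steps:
r(o) = (-63 + o)*(-17 + 4*o²) (r(o) = (-17 + (o + o)*(o + o))*(o - 63) = (-17 + (2*o)*(2*o))*(-63 + o) = (-17 + 4*o²)*(-63 + o) = (-63 + o)*(-17 + 4*o²))
-88449 - r(2*(-13) + 3) = -88449 - (1071 - 252*(2*(-13) + 3)² - 17*(2*(-13) + 3) + 4*(2*(-13) + 3)³) = -88449 - (1071 - 252*(-26 + 3)² - 17*(-26 + 3) + 4*(-26 + 3)³) = -88449 - (1071 - 252*(-23)² - 17*(-23) + 4*(-23)³) = -88449 - (1071 - 252*529 + 391 + 4*(-12167)) = -88449 - (1071 - 133308 + 391 - 48668) = -88449 - 1*(-180514) = -88449 + 180514 = 92065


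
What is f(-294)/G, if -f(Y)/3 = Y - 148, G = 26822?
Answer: 663/13411 ≈ 0.049437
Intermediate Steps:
f(Y) = 444 - 3*Y (f(Y) = -3*(Y - 148) = -3*(-148 + Y) = 444 - 3*Y)
f(-294)/G = (444 - 3*(-294))/26822 = (444 + 882)*(1/26822) = 1326*(1/26822) = 663/13411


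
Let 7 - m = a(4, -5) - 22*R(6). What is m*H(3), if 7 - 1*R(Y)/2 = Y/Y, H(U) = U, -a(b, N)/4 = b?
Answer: 861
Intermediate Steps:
a(b, N) = -4*b
R(Y) = 12 (R(Y) = 14 - 2*Y/Y = 14 - 2*1 = 14 - 2 = 12)
m = 287 (m = 7 - (-4*4 - 22*12) = 7 - (-16 - 264) = 7 - 1*(-280) = 7 + 280 = 287)
m*H(3) = 287*3 = 861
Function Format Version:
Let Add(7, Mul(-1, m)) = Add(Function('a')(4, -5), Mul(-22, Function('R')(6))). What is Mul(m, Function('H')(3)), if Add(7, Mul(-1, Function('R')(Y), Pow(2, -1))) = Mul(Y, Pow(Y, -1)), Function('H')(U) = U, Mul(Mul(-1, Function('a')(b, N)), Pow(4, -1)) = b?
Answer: 861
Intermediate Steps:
Function('a')(b, N) = Mul(-4, b)
Function('R')(Y) = 12 (Function('R')(Y) = Add(14, Mul(-2, Mul(Y, Pow(Y, -1)))) = Add(14, Mul(-2, 1)) = Add(14, -2) = 12)
m = 287 (m = Add(7, Mul(-1, Add(Mul(-4, 4), Mul(-22, 12)))) = Add(7, Mul(-1, Add(-16, -264))) = Add(7, Mul(-1, -280)) = Add(7, 280) = 287)
Mul(m, Function('H')(3)) = Mul(287, 3) = 861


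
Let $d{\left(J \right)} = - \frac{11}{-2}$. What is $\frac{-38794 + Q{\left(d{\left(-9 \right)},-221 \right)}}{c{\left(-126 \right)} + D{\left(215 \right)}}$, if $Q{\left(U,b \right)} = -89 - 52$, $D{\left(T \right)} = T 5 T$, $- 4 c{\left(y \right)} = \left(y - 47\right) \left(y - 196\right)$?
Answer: $- \frac{77870}{434397} \approx -0.17926$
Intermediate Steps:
$d{\left(J \right)} = \frac{11}{2}$ ($d{\left(J \right)} = \left(-11\right) \left(- \frac{1}{2}\right) = \frac{11}{2}$)
$c{\left(y \right)} = - \frac{\left(-196 + y\right) \left(-47 + y\right)}{4}$ ($c{\left(y \right)} = - \frac{\left(y - 47\right) \left(y - 196\right)}{4} = - \frac{\left(-47 + y\right) \left(-196 + y\right)}{4} = - \frac{\left(-196 + y\right) \left(-47 + y\right)}{4}$)
$D{\left(T \right)} = 5 T^{2}$ ($D{\left(T \right)} = 5 T T = 5 T^{2}$)
$Q{\left(U,b \right)} = -141$
$\frac{-38794 + Q{\left(d{\left(-9 \right)},-221 \right)}}{c{\left(-126 \right)} + D{\left(215 \right)}} = \frac{-38794 - 141}{\left(-2303 - \frac{\left(-126\right)^{2}}{4} + \frac{243}{4} \left(-126\right)\right) + 5 \cdot 215^{2}} = - \frac{38935}{\left(-2303 - 3969 - \frac{15309}{2}\right) + 5 \cdot 46225} = - \frac{38935}{\left(-2303 - 3969 - \frac{15309}{2}\right) + 231125} = - \frac{38935}{- \frac{27853}{2} + 231125} = - \frac{38935}{\frac{434397}{2}} = \left(-38935\right) \frac{2}{434397} = - \frac{77870}{434397}$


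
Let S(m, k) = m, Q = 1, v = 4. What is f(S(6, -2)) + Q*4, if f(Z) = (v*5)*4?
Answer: 84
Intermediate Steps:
f(Z) = 80 (f(Z) = (4*5)*4 = 20*4 = 80)
f(S(6, -2)) + Q*4 = 80 + 1*4 = 80 + 4 = 84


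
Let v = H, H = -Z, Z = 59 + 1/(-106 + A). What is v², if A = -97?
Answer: 143424576/41209 ≈ 3480.4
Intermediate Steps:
Z = 11976/203 (Z = 59 + 1/(-106 - 97) = 59 + 1/(-203) = 59 - 1/203 = 11976/203 ≈ 58.995)
H = -11976/203 (H = -1*11976/203 = -11976/203 ≈ -58.995)
v = -11976/203 ≈ -58.995
v² = (-11976/203)² = 143424576/41209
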